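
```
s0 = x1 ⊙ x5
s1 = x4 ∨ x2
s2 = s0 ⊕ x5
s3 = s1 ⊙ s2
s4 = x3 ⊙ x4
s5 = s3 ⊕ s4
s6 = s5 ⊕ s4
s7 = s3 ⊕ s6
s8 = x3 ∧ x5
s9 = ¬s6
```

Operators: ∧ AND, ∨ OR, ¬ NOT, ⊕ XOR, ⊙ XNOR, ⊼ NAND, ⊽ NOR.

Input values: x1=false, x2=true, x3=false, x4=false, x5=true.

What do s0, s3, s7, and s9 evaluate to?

s0 = false, s3 = true, s7 = false, s9 = false

s0 = x1 XNOR x5 = false XNOR true = false
s1 = x4 OR x2 = false OR true = true
s2 = s0 XOR x5 = false XOR true = true
s3 = s1 XNOR s2 = true XNOR true = true
s4 = x3 XNOR x4 = false XNOR false = true
s5 = s3 XOR s4 = true XOR true = false
s6 = s5 XOR s4 = false XOR true = true
s7 = s3 XOR s6 = true XOR true = false
s9 = NOT s6 = NOT true = false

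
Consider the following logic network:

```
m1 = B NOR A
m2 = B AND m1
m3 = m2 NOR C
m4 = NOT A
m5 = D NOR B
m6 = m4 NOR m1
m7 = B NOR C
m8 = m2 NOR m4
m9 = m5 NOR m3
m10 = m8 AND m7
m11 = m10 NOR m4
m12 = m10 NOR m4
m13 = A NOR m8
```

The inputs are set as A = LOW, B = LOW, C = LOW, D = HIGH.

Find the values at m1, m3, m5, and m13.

m1 = HIGH; m3 = HIGH; m5 = LOW; m13 = HIGH

m1 = B NOR A = LOW NOR LOW = HIGH
m2 = B AND m1 = LOW AND HIGH = LOW
m3 = m2 NOR C = LOW NOR LOW = HIGH
m4 = NOT A = NOT LOW = HIGH
m5 = D NOR B = HIGH NOR LOW = LOW
m8 = m2 NOR m4 = LOW NOR HIGH = LOW
m13 = A NOR m8 = LOW NOR LOW = HIGH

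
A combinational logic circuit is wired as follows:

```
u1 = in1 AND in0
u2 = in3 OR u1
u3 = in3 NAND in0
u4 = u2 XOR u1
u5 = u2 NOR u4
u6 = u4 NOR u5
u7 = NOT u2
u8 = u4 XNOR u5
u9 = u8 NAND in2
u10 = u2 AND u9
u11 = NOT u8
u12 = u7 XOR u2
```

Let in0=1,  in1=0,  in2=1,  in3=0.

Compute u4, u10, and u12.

u1 = in1 AND in0 = 0 AND 1 = 0
u2 = in3 OR u1 = 0 OR 0 = 0
u4 = u2 XOR u1 = 0 XOR 0 = 0
u5 = u2 NOR u4 = 0 NOR 0 = 1
u7 = NOT u2 = NOT 0 = 1
u8 = u4 XNOR u5 = 0 XNOR 1 = 0
u9 = u8 NAND in2 = 0 NAND 1 = 1
u10 = u2 AND u9 = 0 AND 1 = 0
u12 = u7 XOR u2 = 1 XOR 0 = 1

u4 = 0; u10 = 0; u12 = 1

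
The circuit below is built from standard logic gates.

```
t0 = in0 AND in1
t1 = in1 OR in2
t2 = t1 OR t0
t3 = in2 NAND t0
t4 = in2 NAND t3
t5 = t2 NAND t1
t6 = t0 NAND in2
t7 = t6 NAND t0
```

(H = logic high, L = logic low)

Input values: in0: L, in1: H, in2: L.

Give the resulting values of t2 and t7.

t2 = H  t7 = H

t0 = in0 AND in1 = L AND H = L
t1 = in1 OR in2 = H OR L = H
t2 = t1 OR t0 = H OR L = H
t6 = t0 NAND in2 = L NAND L = H
t7 = t6 NAND t0 = H NAND L = H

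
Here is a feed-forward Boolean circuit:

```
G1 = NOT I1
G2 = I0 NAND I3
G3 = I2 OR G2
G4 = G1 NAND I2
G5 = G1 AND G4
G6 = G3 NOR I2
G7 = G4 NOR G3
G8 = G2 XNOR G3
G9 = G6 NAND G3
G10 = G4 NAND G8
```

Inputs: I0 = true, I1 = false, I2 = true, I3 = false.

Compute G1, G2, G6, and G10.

G1 = true; G2 = true; G6 = false; G10 = true

G1 = NOT I1 = NOT false = true
G2 = I0 NAND I3 = true NAND false = true
G3 = I2 OR G2 = true OR true = true
G4 = G1 NAND I2 = true NAND true = false
G6 = G3 NOR I2 = true NOR true = false
G8 = G2 XNOR G3 = true XNOR true = true
G10 = G4 NAND G8 = false NAND true = true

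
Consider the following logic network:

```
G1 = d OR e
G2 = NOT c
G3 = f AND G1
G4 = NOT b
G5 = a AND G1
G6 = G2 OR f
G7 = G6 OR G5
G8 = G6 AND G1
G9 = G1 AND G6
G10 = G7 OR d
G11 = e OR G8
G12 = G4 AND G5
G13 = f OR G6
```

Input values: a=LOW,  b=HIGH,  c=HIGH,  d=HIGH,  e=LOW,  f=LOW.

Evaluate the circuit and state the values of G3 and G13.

G3 = LOW; G13 = LOW

G1 = d OR e = HIGH OR LOW = HIGH
G2 = NOT c = NOT HIGH = LOW
G3 = f AND G1 = LOW AND HIGH = LOW
G6 = G2 OR f = LOW OR LOW = LOW
G13 = f OR G6 = LOW OR LOW = LOW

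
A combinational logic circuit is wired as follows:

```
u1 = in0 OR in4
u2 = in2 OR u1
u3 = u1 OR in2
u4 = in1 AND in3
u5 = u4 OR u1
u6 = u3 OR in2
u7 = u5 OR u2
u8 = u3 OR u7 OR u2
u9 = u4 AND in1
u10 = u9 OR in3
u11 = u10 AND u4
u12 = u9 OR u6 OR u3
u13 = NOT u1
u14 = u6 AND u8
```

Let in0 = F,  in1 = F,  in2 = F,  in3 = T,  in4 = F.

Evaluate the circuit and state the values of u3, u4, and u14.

u3 = F  u4 = F  u14 = F

u1 = in0 OR in4 = F OR F = F
u2 = in2 OR u1 = F OR F = F
u3 = u1 OR in2 = F OR F = F
u4 = in1 AND in3 = F AND T = F
u5 = u4 OR u1 = F OR F = F
u6 = u3 OR in2 = F OR F = F
u7 = u5 OR u2 = F OR F = F
u8 = u3 OR u7 OR u2 = F OR F OR F = F
u14 = u6 AND u8 = F AND F = F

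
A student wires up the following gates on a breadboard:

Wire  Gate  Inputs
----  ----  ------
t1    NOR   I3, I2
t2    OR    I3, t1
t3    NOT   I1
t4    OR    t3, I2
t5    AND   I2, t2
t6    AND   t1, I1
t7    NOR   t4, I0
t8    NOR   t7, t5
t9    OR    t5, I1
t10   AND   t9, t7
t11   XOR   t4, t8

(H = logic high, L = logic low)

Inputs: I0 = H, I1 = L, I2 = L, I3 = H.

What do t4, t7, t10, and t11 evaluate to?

t1 = I3 NOR I2 = H NOR L = L
t2 = I3 OR t1 = H OR L = H
t3 = NOT I1 = NOT L = H
t4 = t3 OR I2 = H OR L = H
t5 = I2 AND t2 = L AND H = L
t7 = t4 NOR I0 = H NOR H = L
t8 = t7 NOR t5 = L NOR L = H
t9 = t5 OR I1 = L OR L = L
t10 = t9 AND t7 = L AND L = L
t11 = t4 XOR t8 = H XOR H = L

t4 = H, t7 = L, t10 = L, t11 = L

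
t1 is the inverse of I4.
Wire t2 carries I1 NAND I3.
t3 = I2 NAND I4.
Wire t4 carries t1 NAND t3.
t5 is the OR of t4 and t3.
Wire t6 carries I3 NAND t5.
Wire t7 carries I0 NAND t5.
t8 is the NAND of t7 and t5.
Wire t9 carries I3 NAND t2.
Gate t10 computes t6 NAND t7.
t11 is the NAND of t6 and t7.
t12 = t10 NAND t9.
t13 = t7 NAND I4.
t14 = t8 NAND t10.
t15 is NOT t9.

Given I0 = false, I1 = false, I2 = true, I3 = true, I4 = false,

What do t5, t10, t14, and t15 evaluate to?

t5 = true; t10 = true; t14 = true; t15 = true

t1 = NOT I4 = NOT false = true
t2 = I1 NAND I3 = false NAND true = true
t3 = I2 NAND I4 = true NAND false = true
t4 = t1 NAND t3 = true NAND true = false
t5 = t4 OR t3 = false OR true = true
t6 = I3 NAND t5 = true NAND true = false
t7 = I0 NAND t5 = false NAND true = true
t8 = t7 NAND t5 = true NAND true = false
t9 = I3 NAND t2 = true NAND true = false
t10 = t6 NAND t7 = false NAND true = true
t14 = t8 NAND t10 = false NAND true = true
t15 = NOT t9 = NOT false = true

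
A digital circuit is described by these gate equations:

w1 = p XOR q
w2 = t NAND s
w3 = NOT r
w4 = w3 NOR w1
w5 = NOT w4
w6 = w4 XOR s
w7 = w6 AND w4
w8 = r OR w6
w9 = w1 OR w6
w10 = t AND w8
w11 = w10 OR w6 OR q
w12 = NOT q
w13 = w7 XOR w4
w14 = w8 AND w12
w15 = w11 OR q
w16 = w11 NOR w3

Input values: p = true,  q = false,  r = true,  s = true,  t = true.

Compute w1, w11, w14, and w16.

w1 = p XOR q = true XOR false = true
w3 = NOT r = NOT true = false
w4 = w3 NOR w1 = false NOR true = false
w6 = w4 XOR s = false XOR true = true
w8 = r OR w6 = true OR true = true
w10 = t AND w8 = true AND true = true
w11 = w10 OR w6 OR q = true OR true OR false = true
w12 = NOT q = NOT false = true
w14 = w8 AND w12 = true AND true = true
w16 = w11 NOR w3 = true NOR false = false

w1 = true, w11 = true, w14 = true, w16 = false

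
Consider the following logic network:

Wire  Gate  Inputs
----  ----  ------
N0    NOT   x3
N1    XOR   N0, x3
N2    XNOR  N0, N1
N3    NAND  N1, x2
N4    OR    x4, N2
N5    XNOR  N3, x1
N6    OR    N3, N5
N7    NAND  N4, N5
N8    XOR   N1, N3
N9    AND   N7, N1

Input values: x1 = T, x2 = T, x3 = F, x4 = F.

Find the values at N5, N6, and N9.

N5 = F  N6 = F  N9 = T

N0 = NOT x3 = NOT F = T
N1 = N0 XOR x3 = T XOR F = T
N2 = N0 XNOR N1 = T XNOR T = T
N3 = N1 NAND x2 = T NAND T = F
N4 = x4 OR N2 = F OR T = T
N5 = N3 XNOR x1 = F XNOR T = F
N6 = N3 OR N5 = F OR F = F
N7 = N4 NAND N5 = T NAND F = T
N9 = N7 AND N1 = T AND T = T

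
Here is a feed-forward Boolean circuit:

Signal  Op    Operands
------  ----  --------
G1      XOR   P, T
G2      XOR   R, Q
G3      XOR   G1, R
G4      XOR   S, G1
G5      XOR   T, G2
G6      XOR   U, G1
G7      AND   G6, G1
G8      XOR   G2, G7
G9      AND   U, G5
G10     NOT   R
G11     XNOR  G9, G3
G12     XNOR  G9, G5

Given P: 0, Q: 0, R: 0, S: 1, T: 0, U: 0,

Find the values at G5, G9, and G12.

G2 = R XOR Q = 0 XOR 0 = 0
G5 = T XOR G2 = 0 XOR 0 = 0
G9 = U AND G5 = 0 AND 0 = 0
G12 = G9 XNOR G5 = 0 XNOR 0 = 1

G5 = 0, G9 = 0, G12 = 1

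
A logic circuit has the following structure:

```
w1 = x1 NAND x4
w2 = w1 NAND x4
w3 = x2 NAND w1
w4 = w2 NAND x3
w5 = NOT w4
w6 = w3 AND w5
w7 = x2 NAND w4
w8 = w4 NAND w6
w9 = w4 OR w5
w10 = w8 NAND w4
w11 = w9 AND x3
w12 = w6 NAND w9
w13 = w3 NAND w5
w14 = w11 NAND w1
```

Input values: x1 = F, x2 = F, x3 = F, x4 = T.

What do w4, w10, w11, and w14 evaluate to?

w4 = T; w10 = F; w11 = F; w14 = T

w1 = x1 NAND x4 = F NAND T = T
w2 = w1 NAND x4 = T NAND T = F
w3 = x2 NAND w1 = F NAND T = T
w4 = w2 NAND x3 = F NAND F = T
w5 = NOT w4 = NOT T = F
w6 = w3 AND w5 = T AND F = F
w8 = w4 NAND w6 = T NAND F = T
w9 = w4 OR w5 = T OR F = T
w10 = w8 NAND w4 = T NAND T = F
w11 = w9 AND x3 = T AND F = F
w14 = w11 NAND w1 = F NAND T = T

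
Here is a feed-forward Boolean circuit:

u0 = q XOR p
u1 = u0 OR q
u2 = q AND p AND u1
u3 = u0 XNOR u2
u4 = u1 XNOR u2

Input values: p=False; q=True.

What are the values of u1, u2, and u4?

u1 = True, u2 = False, u4 = False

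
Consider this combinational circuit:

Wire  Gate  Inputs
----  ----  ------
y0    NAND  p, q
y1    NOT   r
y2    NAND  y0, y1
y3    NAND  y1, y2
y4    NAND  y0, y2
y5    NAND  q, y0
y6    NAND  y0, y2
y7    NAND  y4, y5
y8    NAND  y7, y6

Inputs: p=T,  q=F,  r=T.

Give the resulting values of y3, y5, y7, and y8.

y0 = p NAND q = T NAND F = T
y1 = NOT r = NOT T = F
y2 = y0 NAND y1 = T NAND F = T
y3 = y1 NAND y2 = F NAND T = T
y4 = y0 NAND y2 = T NAND T = F
y5 = q NAND y0 = F NAND T = T
y6 = y0 NAND y2 = T NAND T = F
y7 = y4 NAND y5 = F NAND T = T
y8 = y7 NAND y6 = T NAND F = T

y3 = T  y5 = T  y7 = T  y8 = T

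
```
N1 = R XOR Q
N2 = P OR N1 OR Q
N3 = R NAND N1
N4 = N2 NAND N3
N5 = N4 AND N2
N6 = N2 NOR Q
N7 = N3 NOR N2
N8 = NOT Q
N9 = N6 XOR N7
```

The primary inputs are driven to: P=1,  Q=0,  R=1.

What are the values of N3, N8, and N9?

N3 = 0, N8 = 1, N9 = 0

N1 = R XOR Q = 1 XOR 0 = 1
N2 = P OR N1 OR Q = 1 OR 1 OR 0 = 1
N3 = R NAND N1 = 1 NAND 1 = 0
N6 = N2 NOR Q = 1 NOR 0 = 0
N7 = N3 NOR N2 = 0 NOR 1 = 0
N8 = NOT Q = NOT 0 = 1
N9 = N6 XOR N7 = 0 XOR 0 = 0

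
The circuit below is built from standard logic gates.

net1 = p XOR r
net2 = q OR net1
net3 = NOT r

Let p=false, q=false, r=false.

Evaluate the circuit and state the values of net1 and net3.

net1 = false, net3 = true

net1 = p XOR r = false XOR false = false
net3 = NOT r = NOT false = true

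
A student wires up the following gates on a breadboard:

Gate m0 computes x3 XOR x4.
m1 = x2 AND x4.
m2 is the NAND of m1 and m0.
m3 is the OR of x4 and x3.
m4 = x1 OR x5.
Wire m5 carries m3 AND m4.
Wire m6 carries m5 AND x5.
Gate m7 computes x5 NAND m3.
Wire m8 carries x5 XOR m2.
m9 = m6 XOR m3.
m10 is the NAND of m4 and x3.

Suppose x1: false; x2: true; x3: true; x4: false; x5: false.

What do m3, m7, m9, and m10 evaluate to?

m3 = true, m7 = true, m9 = true, m10 = true

m3 = x4 OR x3 = false OR true = true
m4 = x1 OR x5 = false OR false = false
m5 = m3 AND m4 = true AND false = false
m6 = m5 AND x5 = false AND false = false
m7 = x5 NAND m3 = false NAND true = true
m9 = m6 XOR m3 = false XOR true = true
m10 = m4 NAND x3 = false NAND true = true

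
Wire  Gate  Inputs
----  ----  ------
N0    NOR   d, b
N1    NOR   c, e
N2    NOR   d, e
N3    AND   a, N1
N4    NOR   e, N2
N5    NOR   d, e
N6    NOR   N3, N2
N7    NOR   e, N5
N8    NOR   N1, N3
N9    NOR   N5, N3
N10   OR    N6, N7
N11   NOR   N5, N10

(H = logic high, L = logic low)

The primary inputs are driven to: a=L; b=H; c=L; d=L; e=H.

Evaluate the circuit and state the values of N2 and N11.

N2 = L, N11 = L

N1 = c NOR e = L NOR H = L
N2 = d NOR e = L NOR H = L
N3 = a AND N1 = L AND L = L
N5 = d NOR e = L NOR H = L
N6 = N3 NOR N2 = L NOR L = H
N7 = e NOR N5 = H NOR L = L
N10 = N6 OR N7 = H OR L = H
N11 = N5 NOR N10 = L NOR H = L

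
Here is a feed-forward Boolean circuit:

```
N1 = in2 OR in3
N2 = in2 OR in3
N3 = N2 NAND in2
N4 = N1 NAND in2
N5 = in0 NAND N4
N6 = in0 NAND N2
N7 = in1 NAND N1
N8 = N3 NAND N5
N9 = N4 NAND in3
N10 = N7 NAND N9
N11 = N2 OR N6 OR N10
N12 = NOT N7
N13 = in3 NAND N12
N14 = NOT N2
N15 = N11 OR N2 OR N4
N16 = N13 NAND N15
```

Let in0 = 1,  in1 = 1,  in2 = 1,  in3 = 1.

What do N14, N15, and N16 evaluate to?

N14 = 0  N15 = 1  N16 = 1

N1 = in2 OR in3 = 1 OR 1 = 1
N2 = in2 OR in3 = 1 OR 1 = 1
N4 = N1 NAND in2 = 1 NAND 1 = 0
N6 = in0 NAND N2 = 1 NAND 1 = 0
N7 = in1 NAND N1 = 1 NAND 1 = 0
N9 = N4 NAND in3 = 0 NAND 1 = 1
N10 = N7 NAND N9 = 0 NAND 1 = 1
N11 = N2 OR N6 OR N10 = 1 OR 0 OR 1 = 1
N12 = NOT N7 = NOT 0 = 1
N13 = in3 NAND N12 = 1 NAND 1 = 0
N14 = NOT N2 = NOT 1 = 0
N15 = N11 OR N2 OR N4 = 1 OR 1 OR 0 = 1
N16 = N13 NAND N15 = 0 NAND 1 = 1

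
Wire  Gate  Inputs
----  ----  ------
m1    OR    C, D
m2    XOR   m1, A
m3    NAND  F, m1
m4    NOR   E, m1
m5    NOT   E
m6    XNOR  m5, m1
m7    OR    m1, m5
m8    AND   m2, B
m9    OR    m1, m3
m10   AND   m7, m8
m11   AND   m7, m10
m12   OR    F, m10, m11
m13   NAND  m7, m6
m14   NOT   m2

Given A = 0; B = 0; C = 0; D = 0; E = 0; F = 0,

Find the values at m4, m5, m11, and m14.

m1 = C OR D = 0 OR 0 = 0
m2 = m1 XOR A = 0 XOR 0 = 0
m4 = E NOR m1 = 0 NOR 0 = 1
m5 = NOT E = NOT 0 = 1
m7 = m1 OR m5 = 0 OR 1 = 1
m8 = m2 AND B = 0 AND 0 = 0
m10 = m7 AND m8 = 1 AND 0 = 0
m11 = m7 AND m10 = 1 AND 0 = 0
m14 = NOT m2 = NOT 0 = 1

m4 = 1, m5 = 1, m11 = 0, m14 = 1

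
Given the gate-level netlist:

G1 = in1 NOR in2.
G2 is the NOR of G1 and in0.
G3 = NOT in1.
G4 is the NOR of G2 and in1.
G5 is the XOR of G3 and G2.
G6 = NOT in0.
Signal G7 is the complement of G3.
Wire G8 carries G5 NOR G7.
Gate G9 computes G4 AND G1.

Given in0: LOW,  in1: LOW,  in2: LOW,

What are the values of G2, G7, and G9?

G1 = in1 NOR in2 = LOW NOR LOW = HIGH
G2 = G1 NOR in0 = HIGH NOR LOW = LOW
G3 = NOT in1 = NOT LOW = HIGH
G4 = G2 NOR in1 = LOW NOR LOW = HIGH
G7 = NOT G3 = NOT HIGH = LOW
G9 = G4 AND G1 = HIGH AND HIGH = HIGH

G2 = LOW, G7 = LOW, G9 = HIGH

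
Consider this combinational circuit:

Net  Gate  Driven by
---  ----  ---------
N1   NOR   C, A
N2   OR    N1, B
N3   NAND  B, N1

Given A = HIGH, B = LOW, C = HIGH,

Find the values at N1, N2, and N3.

N1 = LOW, N2 = LOW, N3 = HIGH

N1 = C NOR A = HIGH NOR HIGH = LOW
N2 = N1 OR B = LOW OR LOW = LOW
N3 = B NAND N1 = LOW NAND LOW = HIGH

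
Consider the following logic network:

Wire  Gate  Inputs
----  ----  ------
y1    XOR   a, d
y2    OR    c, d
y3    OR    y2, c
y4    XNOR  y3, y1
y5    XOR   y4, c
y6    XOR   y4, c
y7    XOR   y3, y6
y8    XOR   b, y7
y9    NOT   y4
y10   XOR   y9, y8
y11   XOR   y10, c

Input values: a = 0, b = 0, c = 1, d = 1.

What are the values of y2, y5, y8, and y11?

y1 = a XOR d = 0 XOR 1 = 1
y2 = c OR d = 1 OR 1 = 1
y3 = y2 OR c = 1 OR 1 = 1
y4 = y3 XNOR y1 = 1 XNOR 1 = 1
y5 = y4 XOR c = 1 XOR 1 = 0
y6 = y4 XOR c = 1 XOR 1 = 0
y7 = y3 XOR y6 = 1 XOR 0 = 1
y8 = b XOR y7 = 0 XOR 1 = 1
y9 = NOT y4 = NOT 1 = 0
y10 = y9 XOR y8 = 0 XOR 1 = 1
y11 = y10 XOR c = 1 XOR 1 = 0

y2 = 1, y5 = 0, y8 = 1, y11 = 0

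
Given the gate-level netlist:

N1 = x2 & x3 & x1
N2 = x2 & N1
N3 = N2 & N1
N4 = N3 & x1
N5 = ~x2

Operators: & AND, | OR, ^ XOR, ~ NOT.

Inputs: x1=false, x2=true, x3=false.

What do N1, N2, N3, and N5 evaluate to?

N1 = x2 AND x3 AND x1 = true AND false AND false = false
N2 = x2 AND N1 = true AND false = false
N3 = N2 AND N1 = false AND false = false
N5 = NOT x2 = NOT true = false

N1 = false  N2 = false  N3 = false  N5 = false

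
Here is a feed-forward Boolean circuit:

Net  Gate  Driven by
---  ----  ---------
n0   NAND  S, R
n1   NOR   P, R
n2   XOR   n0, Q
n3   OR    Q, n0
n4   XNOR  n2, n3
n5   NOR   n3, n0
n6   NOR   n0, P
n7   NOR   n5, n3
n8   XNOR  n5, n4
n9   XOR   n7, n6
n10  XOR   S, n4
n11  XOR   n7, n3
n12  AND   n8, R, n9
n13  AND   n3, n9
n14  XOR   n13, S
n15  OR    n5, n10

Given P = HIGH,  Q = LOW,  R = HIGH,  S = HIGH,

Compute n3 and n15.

n3 = LOW; n15 = HIGH

n0 = S NAND R = HIGH NAND HIGH = LOW
n2 = n0 XOR Q = LOW XOR LOW = LOW
n3 = Q OR n0 = LOW OR LOW = LOW
n4 = n2 XNOR n3 = LOW XNOR LOW = HIGH
n5 = n3 NOR n0 = LOW NOR LOW = HIGH
n10 = S XOR n4 = HIGH XOR HIGH = LOW
n15 = n5 OR n10 = HIGH OR LOW = HIGH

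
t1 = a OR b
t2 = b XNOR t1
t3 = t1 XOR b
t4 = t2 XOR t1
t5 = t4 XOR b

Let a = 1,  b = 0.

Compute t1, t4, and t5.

t1 = 1  t4 = 1  t5 = 1

t1 = a OR b = 1 OR 0 = 1
t2 = b XNOR t1 = 0 XNOR 1 = 0
t4 = t2 XOR t1 = 0 XOR 1 = 1
t5 = t4 XOR b = 1 XOR 0 = 1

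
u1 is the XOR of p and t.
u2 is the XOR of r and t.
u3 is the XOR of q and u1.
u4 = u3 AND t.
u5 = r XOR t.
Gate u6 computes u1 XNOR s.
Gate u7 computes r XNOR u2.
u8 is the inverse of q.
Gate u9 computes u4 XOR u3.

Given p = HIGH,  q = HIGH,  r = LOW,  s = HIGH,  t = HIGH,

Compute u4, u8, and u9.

u1 = p XOR t = HIGH XOR HIGH = LOW
u3 = q XOR u1 = HIGH XOR LOW = HIGH
u4 = u3 AND t = HIGH AND HIGH = HIGH
u8 = NOT q = NOT HIGH = LOW
u9 = u4 XOR u3 = HIGH XOR HIGH = LOW

u4 = HIGH, u8 = LOW, u9 = LOW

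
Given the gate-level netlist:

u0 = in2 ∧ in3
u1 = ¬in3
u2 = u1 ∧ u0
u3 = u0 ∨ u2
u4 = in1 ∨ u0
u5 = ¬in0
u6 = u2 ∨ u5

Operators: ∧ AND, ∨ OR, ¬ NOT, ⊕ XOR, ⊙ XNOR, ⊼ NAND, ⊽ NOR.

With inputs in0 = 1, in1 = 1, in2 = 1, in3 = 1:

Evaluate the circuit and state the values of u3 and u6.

u0 = in2 AND in3 = 1 AND 1 = 1
u1 = NOT in3 = NOT 1 = 0
u2 = u1 AND u0 = 0 AND 1 = 0
u3 = u0 OR u2 = 1 OR 0 = 1
u5 = NOT in0 = NOT 1 = 0
u6 = u2 OR u5 = 0 OR 0 = 0

u3 = 1  u6 = 0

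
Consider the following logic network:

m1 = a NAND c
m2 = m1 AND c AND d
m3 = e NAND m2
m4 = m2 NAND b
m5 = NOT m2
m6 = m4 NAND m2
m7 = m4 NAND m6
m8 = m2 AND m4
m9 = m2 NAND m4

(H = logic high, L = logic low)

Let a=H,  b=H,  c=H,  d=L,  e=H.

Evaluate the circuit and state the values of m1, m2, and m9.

m1 = a NAND c = H NAND H = L
m2 = m1 AND c AND d = L AND H AND L = L
m4 = m2 NAND b = L NAND H = H
m9 = m2 NAND m4 = L NAND H = H

m1 = L, m2 = L, m9 = H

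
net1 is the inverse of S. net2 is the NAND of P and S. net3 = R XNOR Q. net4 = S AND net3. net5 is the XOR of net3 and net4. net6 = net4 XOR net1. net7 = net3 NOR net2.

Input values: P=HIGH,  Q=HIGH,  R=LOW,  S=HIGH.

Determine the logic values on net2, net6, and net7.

net2 = LOW, net6 = LOW, net7 = HIGH

net1 = NOT S = NOT HIGH = LOW
net2 = P NAND S = HIGH NAND HIGH = LOW
net3 = R XNOR Q = LOW XNOR HIGH = LOW
net4 = S AND net3 = HIGH AND LOW = LOW
net6 = net4 XOR net1 = LOW XOR LOW = LOW
net7 = net3 NOR net2 = LOW NOR LOW = HIGH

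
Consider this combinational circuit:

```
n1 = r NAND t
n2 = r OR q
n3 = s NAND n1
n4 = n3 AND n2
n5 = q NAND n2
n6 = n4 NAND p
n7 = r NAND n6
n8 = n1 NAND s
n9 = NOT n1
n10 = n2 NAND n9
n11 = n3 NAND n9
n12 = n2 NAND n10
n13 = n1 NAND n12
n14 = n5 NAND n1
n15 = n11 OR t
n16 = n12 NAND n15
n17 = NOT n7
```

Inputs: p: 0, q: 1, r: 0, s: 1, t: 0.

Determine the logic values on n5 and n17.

n5 = 0  n17 = 0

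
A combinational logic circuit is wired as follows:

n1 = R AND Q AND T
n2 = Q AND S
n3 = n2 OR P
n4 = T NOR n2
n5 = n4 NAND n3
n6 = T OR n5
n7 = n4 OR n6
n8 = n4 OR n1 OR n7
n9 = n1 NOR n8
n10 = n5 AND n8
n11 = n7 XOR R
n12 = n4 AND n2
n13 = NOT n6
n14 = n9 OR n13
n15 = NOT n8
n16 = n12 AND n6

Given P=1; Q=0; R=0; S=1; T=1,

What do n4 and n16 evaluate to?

n4 = 0, n16 = 0

n2 = Q AND S = 0 AND 1 = 0
n3 = n2 OR P = 0 OR 1 = 1
n4 = T NOR n2 = 1 NOR 0 = 0
n5 = n4 NAND n3 = 0 NAND 1 = 1
n6 = T OR n5 = 1 OR 1 = 1
n12 = n4 AND n2 = 0 AND 0 = 0
n16 = n12 AND n6 = 0 AND 1 = 0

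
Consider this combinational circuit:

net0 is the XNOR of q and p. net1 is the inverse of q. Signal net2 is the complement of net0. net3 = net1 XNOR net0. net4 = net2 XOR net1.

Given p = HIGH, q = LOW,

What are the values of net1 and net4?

net0 = q XNOR p = LOW XNOR HIGH = LOW
net1 = NOT q = NOT LOW = HIGH
net2 = NOT net0 = NOT LOW = HIGH
net4 = net2 XOR net1 = HIGH XOR HIGH = LOW

net1 = HIGH; net4 = LOW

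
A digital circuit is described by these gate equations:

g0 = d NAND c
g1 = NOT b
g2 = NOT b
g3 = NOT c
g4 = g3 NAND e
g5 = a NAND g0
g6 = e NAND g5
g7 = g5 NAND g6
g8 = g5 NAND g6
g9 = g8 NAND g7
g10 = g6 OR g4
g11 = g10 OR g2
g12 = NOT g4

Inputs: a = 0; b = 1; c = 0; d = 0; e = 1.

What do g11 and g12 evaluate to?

g0 = d NAND c = 0 NAND 0 = 1
g2 = NOT b = NOT 1 = 0
g3 = NOT c = NOT 0 = 1
g4 = g3 NAND e = 1 NAND 1 = 0
g5 = a NAND g0 = 0 NAND 1 = 1
g6 = e NAND g5 = 1 NAND 1 = 0
g10 = g6 OR g4 = 0 OR 0 = 0
g11 = g10 OR g2 = 0 OR 0 = 0
g12 = NOT g4 = NOT 0 = 1

g11 = 0; g12 = 1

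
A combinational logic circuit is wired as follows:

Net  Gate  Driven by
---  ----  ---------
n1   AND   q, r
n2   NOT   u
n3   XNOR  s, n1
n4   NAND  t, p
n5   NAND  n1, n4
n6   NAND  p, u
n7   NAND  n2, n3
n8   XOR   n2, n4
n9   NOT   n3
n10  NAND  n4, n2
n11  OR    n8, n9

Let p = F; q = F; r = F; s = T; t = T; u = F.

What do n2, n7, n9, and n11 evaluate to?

n2 = T, n7 = T, n9 = T, n11 = T

n1 = q AND r = F AND F = F
n2 = NOT u = NOT F = T
n3 = s XNOR n1 = T XNOR F = F
n4 = t NAND p = T NAND F = T
n7 = n2 NAND n3 = T NAND F = T
n8 = n2 XOR n4 = T XOR T = F
n9 = NOT n3 = NOT F = T
n11 = n8 OR n9 = F OR T = T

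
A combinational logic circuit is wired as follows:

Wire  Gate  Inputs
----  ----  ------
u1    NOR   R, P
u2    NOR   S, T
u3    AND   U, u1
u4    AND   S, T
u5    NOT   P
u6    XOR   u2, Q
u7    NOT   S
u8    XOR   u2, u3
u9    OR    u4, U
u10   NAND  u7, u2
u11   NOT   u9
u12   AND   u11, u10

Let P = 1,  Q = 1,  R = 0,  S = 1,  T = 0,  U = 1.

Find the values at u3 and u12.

u1 = R NOR P = 0 NOR 1 = 0
u2 = S NOR T = 1 NOR 0 = 0
u3 = U AND u1 = 1 AND 0 = 0
u4 = S AND T = 1 AND 0 = 0
u7 = NOT S = NOT 1 = 0
u9 = u4 OR U = 0 OR 1 = 1
u10 = u7 NAND u2 = 0 NAND 0 = 1
u11 = NOT u9 = NOT 1 = 0
u12 = u11 AND u10 = 0 AND 1 = 0

u3 = 0, u12 = 0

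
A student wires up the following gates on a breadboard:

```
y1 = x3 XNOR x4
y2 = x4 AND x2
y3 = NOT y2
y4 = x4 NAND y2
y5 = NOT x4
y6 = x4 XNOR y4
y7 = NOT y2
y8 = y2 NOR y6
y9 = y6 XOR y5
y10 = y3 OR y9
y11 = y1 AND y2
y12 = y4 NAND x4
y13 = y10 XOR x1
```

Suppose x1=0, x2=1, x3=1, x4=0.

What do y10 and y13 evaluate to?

y10 = 1, y13 = 1

y2 = x4 AND x2 = 0 AND 1 = 0
y3 = NOT y2 = NOT 0 = 1
y4 = x4 NAND y2 = 0 NAND 0 = 1
y5 = NOT x4 = NOT 0 = 1
y6 = x4 XNOR y4 = 0 XNOR 1 = 0
y9 = y6 XOR y5 = 0 XOR 1 = 1
y10 = y3 OR y9 = 1 OR 1 = 1
y13 = y10 XOR x1 = 1 XOR 0 = 1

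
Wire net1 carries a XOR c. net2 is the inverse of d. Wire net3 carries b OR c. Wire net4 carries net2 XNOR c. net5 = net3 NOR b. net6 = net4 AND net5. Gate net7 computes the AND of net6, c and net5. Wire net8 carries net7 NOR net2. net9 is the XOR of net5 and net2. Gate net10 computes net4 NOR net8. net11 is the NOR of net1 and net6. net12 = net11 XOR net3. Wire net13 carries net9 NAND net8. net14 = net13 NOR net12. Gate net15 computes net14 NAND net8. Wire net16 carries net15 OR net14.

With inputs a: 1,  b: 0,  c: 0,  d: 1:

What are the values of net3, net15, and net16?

net1 = a XOR c = 1 XOR 0 = 1
net2 = NOT d = NOT 1 = 0
net3 = b OR c = 0 OR 0 = 0
net4 = net2 XNOR c = 0 XNOR 0 = 1
net5 = net3 NOR b = 0 NOR 0 = 1
net6 = net4 AND net5 = 1 AND 1 = 1
net7 = net6 AND c AND net5 = 1 AND 0 AND 1 = 0
net8 = net7 NOR net2 = 0 NOR 0 = 1
net9 = net5 XOR net2 = 1 XOR 0 = 1
net11 = net1 NOR net6 = 1 NOR 1 = 0
net12 = net11 XOR net3 = 0 XOR 0 = 0
net13 = net9 NAND net8 = 1 NAND 1 = 0
net14 = net13 NOR net12 = 0 NOR 0 = 1
net15 = net14 NAND net8 = 1 NAND 1 = 0
net16 = net15 OR net14 = 0 OR 1 = 1

net3 = 0; net15 = 0; net16 = 1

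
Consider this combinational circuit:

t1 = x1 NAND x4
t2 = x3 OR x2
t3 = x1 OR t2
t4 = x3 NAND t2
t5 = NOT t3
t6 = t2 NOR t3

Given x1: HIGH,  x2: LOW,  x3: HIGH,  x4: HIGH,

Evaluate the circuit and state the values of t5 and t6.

t2 = x3 OR x2 = HIGH OR LOW = HIGH
t3 = x1 OR t2 = HIGH OR HIGH = HIGH
t5 = NOT t3 = NOT HIGH = LOW
t6 = t2 NOR t3 = HIGH NOR HIGH = LOW

t5 = LOW; t6 = LOW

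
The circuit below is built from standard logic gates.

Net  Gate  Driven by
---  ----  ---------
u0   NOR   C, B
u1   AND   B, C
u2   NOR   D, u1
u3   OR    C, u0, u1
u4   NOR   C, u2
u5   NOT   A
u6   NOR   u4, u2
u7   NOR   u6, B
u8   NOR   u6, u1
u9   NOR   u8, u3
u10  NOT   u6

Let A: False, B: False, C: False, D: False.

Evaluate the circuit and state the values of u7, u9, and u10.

u0 = C NOR B = False NOR False = True
u1 = B AND C = False AND False = False
u2 = D NOR u1 = False NOR False = True
u3 = C OR u0 OR u1 = False OR True OR False = True
u4 = C NOR u2 = False NOR True = False
u6 = u4 NOR u2 = False NOR True = False
u7 = u6 NOR B = False NOR False = True
u8 = u6 NOR u1 = False NOR False = True
u9 = u8 NOR u3 = True NOR True = False
u10 = NOT u6 = NOT False = True

u7 = True, u9 = False, u10 = True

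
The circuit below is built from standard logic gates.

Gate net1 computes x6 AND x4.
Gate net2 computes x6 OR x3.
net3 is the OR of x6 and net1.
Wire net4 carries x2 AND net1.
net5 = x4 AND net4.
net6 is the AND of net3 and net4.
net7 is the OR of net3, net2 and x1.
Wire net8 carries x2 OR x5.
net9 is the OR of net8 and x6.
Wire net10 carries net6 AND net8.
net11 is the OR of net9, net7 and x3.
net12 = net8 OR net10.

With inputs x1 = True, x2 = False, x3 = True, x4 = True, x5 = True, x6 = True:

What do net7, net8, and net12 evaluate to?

net1 = x6 AND x4 = True AND True = True
net2 = x6 OR x3 = True OR True = True
net3 = x6 OR net1 = True OR True = True
net4 = x2 AND net1 = False AND True = False
net6 = net3 AND net4 = True AND False = False
net7 = net3 OR net2 OR x1 = True OR True OR True = True
net8 = x2 OR x5 = False OR True = True
net10 = net6 AND net8 = False AND True = False
net12 = net8 OR net10 = True OR False = True

net7 = True  net8 = True  net12 = True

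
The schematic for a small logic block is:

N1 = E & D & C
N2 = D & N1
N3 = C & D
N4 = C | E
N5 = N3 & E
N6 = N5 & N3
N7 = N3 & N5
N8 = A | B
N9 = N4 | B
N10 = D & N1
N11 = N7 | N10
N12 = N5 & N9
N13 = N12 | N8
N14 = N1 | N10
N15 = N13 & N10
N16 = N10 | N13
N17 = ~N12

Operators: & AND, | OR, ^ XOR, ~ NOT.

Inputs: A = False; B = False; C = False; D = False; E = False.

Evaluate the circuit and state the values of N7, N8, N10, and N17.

N7 = False  N8 = False  N10 = False  N17 = True

N1 = E AND D AND C = False AND False AND False = False
N3 = C AND D = False AND False = False
N4 = C OR E = False OR False = False
N5 = N3 AND E = False AND False = False
N7 = N3 AND N5 = False AND False = False
N8 = A OR B = False OR False = False
N9 = N4 OR B = False OR False = False
N10 = D AND N1 = False AND False = False
N12 = N5 AND N9 = False AND False = False
N17 = NOT N12 = NOT False = True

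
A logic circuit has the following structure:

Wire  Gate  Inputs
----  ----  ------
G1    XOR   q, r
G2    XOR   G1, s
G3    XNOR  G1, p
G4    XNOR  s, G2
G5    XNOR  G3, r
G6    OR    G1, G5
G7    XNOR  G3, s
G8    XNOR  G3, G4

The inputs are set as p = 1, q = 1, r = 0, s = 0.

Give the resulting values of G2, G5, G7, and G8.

G1 = q XOR r = 1 XOR 0 = 1
G2 = G1 XOR s = 1 XOR 0 = 1
G3 = G1 XNOR p = 1 XNOR 1 = 1
G4 = s XNOR G2 = 0 XNOR 1 = 0
G5 = G3 XNOR r = 1 XNOR 0 = 0
G7 = G3 XNOR s = 1 XNOR 0 = 0
G8 = G3 XNOR G4 = 1 XNOR 0 = 0

G2 = 1, G5 = 0, G7 = 0, G8 = 0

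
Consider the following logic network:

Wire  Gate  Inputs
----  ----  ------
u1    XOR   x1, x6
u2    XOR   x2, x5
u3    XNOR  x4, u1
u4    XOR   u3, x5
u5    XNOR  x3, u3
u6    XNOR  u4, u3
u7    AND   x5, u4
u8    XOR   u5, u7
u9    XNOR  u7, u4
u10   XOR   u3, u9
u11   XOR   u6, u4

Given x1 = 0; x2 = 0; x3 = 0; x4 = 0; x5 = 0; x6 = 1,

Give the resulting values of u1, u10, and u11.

u1 = x1 XOR x6 = 0 XOR 1 = 1
u3 = x4 XNOR u1 = 0 XNOR 1 = 0
u4 = u3 XOR x5 = 0 XOR 0 = 0
u6 = u4 XNOR u3 = 0 XNOR 0 = 1
u7 = x5 AND u4 = 0 AND 0 = 0
u9 = u7 XNOR u4 = 0 XNOR 0 = 1
u10 = u3 XOR u9 = 0 XOR 1 = 1
u11 = u6 XOR u4 = 1 XOR 0 = 1

u1 = 1, u10 = 1, u11 = 1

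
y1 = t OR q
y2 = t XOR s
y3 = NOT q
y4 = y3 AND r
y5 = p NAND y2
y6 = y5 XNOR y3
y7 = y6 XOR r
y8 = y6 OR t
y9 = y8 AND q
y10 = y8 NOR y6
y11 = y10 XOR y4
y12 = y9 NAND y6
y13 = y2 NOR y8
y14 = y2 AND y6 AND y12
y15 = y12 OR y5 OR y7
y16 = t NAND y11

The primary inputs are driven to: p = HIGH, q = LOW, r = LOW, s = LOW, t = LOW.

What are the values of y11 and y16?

y11 = LOW, y16 = HIGH

y2 = t XOR s = LOW XOR LOW = LOW
y3 = NOT q = NOT LOW = HIGH
y4 = y3 AND r = HIGH AND LOW = LOW
y5 = p NAND y2 = HIGH NAND LOW = HIGH
y6 = y5 XNOR y3 = HIGH XNOR HIGH = HIGH
y8 = y6 OR t = HIGH OR LOW = HIGH
y10 = y8 NOR y6 = HIGH NOR HIGH = LOW
y11 = y10 XOR y4 = LOW XOR LOW = LOW
y16 = t NAND y11 = LOW NAND LOW = HIGH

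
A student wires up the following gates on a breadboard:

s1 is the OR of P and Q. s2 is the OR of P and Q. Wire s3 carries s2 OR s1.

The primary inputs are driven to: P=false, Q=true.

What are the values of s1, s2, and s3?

s1 = P OR Q = false OR true = true
s2 = P OR Q = false OR true = true
s3 = s2 OR s1 = true OR true = true

s1 = true, s2 = true, s3 = true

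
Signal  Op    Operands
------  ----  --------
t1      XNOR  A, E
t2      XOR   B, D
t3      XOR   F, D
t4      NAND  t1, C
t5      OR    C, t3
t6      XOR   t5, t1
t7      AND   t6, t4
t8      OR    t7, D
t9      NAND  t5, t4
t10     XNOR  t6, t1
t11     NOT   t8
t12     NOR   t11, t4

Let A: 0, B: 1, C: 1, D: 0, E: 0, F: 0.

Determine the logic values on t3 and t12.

t1 = A XNOR E = 0 XNOR 0 = 1
t3 = F XOR D = 0 XOR 0 = 0
t4 = t1 NAND C = 1 NAND 1 = 0
t5 = C OR t3 = 1 OR 0 = 1
t6 = t5 XOR t1 = 1 XOR 1 = 0
t7 = t6 AND t4 = 0 AND 0 = 0
t8 = t7 OR D = 0 OR 0 = 0
t11 = NOT t8 = NOT 0 = 1
t12 = t11 NOR t4 = 1 NOR 0 = 0

t3 = 0, t12 = 0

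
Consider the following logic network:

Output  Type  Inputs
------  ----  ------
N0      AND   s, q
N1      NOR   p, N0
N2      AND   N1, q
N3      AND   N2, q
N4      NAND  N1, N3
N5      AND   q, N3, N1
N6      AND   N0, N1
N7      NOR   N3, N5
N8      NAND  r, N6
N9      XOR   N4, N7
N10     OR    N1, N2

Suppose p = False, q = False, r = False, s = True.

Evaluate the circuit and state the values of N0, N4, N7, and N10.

N0 = False, N4 = True, N7 = True, N10 = True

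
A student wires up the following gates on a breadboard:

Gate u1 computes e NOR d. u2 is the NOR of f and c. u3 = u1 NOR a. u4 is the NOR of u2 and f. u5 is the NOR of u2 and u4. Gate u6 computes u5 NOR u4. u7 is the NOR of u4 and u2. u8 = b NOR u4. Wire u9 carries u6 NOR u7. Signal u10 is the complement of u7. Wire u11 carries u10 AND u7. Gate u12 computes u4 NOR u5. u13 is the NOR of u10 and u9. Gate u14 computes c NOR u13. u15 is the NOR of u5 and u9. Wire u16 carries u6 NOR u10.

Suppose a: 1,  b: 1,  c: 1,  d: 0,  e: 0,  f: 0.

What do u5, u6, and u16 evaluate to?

u5 = 0, u6 = 0, u16 = 0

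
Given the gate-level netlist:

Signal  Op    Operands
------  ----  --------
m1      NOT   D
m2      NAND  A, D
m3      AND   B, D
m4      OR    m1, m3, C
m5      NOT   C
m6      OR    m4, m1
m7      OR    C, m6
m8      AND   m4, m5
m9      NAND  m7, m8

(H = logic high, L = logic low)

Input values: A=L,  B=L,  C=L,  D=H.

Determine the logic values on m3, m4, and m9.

m3 = L; m4 = L; m9 = H

m1 = NOT D = NOT H = L
m3 = B AND D = L AND H = L
m4 = m1 OR m3 OR C = L OR L OR L = L
m5 = NOT C = NOT L = H
m6 = m4 OR m1 = L OR L = L
m7 = C OR m6 = L OR L = L
m8 = m4 AND m5 = L AND H = L
m9 = m7 NAND m8 = L NAND L = H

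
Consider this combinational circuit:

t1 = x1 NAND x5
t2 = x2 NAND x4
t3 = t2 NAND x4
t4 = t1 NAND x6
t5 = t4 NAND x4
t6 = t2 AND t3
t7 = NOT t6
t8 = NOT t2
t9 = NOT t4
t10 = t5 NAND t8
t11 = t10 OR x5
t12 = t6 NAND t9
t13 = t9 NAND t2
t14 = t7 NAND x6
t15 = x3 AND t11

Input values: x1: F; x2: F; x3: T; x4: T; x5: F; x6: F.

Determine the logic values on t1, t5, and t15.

t1 = x1 NAND x5 = F NAND F = T
t2 = x2 NAND x4 = F NAND T = T
t4 = t1 NAND x6 = T NAND F = T
t5 = t4 NAND x4 = T NAND T = F
t8 = NOT t2 = NOT T = F
t10 = t5 NAND t8 = F NAND F = T
t11 = t10 OR x5 = T OR F = T
t15 = x3 AND t11 = T AND T = T

t1 = T; t5 = F; t15 = T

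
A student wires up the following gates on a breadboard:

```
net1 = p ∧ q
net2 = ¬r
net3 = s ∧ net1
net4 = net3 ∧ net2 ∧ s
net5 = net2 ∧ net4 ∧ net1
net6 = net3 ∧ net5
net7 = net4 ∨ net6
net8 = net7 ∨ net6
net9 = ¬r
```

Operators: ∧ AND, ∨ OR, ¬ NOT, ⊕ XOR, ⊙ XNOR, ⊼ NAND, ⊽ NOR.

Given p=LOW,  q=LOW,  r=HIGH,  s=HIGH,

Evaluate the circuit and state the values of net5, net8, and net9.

net5 = LOW; net8 = LOW; net9 = LOW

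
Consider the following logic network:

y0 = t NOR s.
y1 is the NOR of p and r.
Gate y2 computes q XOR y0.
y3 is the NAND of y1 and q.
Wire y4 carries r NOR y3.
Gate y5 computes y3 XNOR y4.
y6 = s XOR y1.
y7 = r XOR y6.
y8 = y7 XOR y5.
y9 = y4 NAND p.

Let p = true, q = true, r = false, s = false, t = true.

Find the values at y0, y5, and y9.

y0 = false, y5 = false, y9 = true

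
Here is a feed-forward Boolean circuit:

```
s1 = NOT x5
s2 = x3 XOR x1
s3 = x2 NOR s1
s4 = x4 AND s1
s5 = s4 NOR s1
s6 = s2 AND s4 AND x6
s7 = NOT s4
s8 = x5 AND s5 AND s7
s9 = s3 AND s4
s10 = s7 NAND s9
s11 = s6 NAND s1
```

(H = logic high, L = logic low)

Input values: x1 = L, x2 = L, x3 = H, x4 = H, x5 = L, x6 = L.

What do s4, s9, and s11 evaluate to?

s1 = NOT x5 = NOT L = H
s2 = x3 XOR x1 = H XOR L = H
s3 = x2 NOR s1 = L NOR H = L
s4 = x4 AND s1 = H AND H = H
s6 = s2 AND s4 AND x6 = H AND H AND L = L
s9 = s3 AND s4 = L AND H = L
s11 = s6 NAND s1 = L NAND H = H

s4 = H; s9 = L; s11 = H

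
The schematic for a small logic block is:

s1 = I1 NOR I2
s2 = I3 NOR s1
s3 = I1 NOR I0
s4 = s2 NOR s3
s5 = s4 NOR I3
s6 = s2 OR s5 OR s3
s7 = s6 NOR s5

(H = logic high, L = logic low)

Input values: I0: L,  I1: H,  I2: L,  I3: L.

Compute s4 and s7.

s4 = L, s7 = L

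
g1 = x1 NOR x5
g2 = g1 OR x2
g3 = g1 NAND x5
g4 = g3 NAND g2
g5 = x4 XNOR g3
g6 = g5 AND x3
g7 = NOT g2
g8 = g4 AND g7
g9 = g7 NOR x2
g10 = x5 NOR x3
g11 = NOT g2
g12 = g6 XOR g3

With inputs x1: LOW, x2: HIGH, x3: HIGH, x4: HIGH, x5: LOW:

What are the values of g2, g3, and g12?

g1 = x1 NOR x5 = LOW NOR LOW = HIGH
g2 = g1 OR x2 = HIGH OR HIGH = HIGH
g3 = g1 NAND x5 = HIGH NAND LOW = HIGH
g5 = x4 XNOR g3 = HIGH XNOR HIGH = HIGH
g6 = g5 AND x3 = HIGH AND HIGH = HIGH
g12 = g6 XOR g3 = HIGH XOR HIGH = LOW

g2 = HIGH  g3 = HIGH  g12 = LOW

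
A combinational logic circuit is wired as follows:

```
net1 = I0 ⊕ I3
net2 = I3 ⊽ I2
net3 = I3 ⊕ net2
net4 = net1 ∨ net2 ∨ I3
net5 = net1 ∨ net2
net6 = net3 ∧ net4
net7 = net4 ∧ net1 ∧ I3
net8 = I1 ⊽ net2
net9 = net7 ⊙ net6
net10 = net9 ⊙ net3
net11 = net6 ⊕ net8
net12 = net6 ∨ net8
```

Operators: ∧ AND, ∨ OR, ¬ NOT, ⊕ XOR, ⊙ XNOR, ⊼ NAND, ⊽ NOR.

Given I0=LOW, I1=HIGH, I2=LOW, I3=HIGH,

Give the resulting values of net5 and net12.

net1 = I0 XOR I3 = LOW XOR HIGH = HIGH
net2 = I3 NOR I2 = HIGH NOR LOW = LOW
net3 = I3 XOR net2 = HIGH XOR LOW = HIGH
net4 = net1 OR net2 OR I3 = HIGH OR LOW OR HIGH = HIGH
net5 = net1 OR net2 = HIGH OR LOW = HIGH
net6 = net3 AND net4 = HIGH AND HIGH = HIGH
net8 = I1 NOR net2 = HIGH NOR LOW = LOW
net12 = net6 OR net8 = HIGH OR LOW = HIGH

net5 = HIGH; net12 = HIGH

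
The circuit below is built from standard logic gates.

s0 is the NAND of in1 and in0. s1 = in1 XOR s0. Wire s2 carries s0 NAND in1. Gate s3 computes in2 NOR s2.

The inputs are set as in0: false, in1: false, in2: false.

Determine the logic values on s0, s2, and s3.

s0 = in1 NAND in0 = false NAND false = true
s2 = s0 NAND in1 = true NAND false = true
s3 = in2 NOR s2 = false NOR true = false

s0 = true  s2 = true  s3 = false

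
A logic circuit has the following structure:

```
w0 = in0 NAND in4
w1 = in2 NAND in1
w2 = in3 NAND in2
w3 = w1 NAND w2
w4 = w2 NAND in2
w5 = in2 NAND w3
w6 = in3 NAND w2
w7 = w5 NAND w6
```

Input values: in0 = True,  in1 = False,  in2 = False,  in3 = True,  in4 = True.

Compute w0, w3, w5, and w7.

w0 = False, w3 = False, w5 = True, w7 = True

w0 = in0 NAND in4 = True NAND True = False
w1 = in2 NAND in1 = False NAND False = True
w2 = in3 NAND in2 = True NAND False = True
w3 = w1 NAND w2 = True NAND True = False
w5 = in2 NAND w3 = False NAND False = True
w6 = in3 NAND w2 = True NAND True = False
w7 = w5 NAND w6 = True NAND False = True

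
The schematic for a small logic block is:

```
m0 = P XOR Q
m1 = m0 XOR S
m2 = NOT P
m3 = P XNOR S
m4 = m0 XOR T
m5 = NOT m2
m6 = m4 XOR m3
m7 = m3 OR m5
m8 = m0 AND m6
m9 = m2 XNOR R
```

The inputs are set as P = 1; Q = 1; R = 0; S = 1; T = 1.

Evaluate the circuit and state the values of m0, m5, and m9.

m0 = P XOR Q = 1 XOR 1 = 0
m2 = NOT P = NOT 1 = 0
m5 = NOT m2 = NOT 0 = 1
m9 = m2 XNOR R = 0 XNOR 0 = 1

m0 = 0  m5 = 1  m9 = 1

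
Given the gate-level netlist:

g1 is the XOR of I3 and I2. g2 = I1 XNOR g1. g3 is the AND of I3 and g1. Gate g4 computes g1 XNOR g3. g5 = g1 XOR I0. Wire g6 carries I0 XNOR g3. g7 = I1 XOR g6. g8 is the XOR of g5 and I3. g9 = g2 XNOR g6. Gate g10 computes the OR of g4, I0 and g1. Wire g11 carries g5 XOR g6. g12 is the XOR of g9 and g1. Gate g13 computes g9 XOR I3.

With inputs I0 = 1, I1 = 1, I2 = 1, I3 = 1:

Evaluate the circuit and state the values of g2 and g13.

g2 = 0  g13 = 0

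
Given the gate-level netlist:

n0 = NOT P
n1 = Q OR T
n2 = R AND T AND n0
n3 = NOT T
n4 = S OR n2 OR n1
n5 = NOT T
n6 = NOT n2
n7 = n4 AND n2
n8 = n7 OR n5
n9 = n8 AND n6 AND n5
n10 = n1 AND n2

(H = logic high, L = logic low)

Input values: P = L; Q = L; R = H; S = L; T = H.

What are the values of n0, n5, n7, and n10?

n0 = H  n5 = L  n7 = H  n10 = H

n0 = NOT P = NOT L = H
n1 = Q OR T = L OR H = H
n2 = R AND T AND n0 = H AND H AND H = H
n4 = S OR n2 OR n1 = L OR H OR H = H
n5 = NOT T = NOT H = L
n7 = n4 AND n2 = H AND H = H
n10 = n1 AND n2 = H AND H = H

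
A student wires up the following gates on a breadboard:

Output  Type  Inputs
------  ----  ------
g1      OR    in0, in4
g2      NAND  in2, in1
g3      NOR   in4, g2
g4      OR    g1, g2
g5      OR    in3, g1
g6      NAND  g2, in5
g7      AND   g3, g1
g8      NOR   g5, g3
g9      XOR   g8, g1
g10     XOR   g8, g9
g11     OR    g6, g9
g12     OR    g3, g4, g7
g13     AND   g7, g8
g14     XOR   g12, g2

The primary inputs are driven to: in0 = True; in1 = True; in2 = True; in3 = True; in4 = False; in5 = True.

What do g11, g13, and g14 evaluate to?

g11 = True  g13 = False  g14 = True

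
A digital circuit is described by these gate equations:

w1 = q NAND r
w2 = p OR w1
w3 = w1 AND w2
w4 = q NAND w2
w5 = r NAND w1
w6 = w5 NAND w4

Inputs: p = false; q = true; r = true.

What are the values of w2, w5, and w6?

w1 = q NAND r = true NAND true = false
w2 = p OR w1 = false OR false = false
w4 = q NAND w2 = true NAND false = true
w5 = r NAND w1 = true NAND false = true
w6 = w5 NAND w4 = true NAND true = false

w2 = false, w5 = true, w6 = false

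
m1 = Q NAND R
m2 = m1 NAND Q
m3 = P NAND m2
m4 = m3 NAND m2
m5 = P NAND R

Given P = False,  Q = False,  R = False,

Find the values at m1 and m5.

m1 = Q NAND R = False NAND False = True
m5 = P NAND R = False NAND False = True

m1 = True  m5 = True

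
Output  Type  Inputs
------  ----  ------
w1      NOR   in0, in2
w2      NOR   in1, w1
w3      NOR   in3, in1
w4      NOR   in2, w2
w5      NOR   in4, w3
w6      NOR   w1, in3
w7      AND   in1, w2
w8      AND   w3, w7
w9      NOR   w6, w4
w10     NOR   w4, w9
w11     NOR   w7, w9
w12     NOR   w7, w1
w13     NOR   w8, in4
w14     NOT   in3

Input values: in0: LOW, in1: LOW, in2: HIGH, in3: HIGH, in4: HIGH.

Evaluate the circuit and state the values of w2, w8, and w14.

w2 = HIGH  w8 = LOW  w14 = LOW

w1 = in0 NOR in2 = LOW NOR HIGH = LOW
w2 = in1 NOR w1 = LOW NOR LOW = HIGH
w3 = in3 NOR in1 = HIGH NOR LOW = LOW
w7 = in1 AND w2 = LOW AND HIGH = LOW
w8 = w3 AND w7 = LOW AND LOW = LOW
w14 = NOT in3 = NOT HIGH = LOW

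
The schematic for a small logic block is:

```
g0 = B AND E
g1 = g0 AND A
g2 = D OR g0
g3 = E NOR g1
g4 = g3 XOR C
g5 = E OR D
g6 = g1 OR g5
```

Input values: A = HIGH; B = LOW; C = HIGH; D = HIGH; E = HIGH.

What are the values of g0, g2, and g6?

g0 = LOW, g2 = HIGH, g6 = HIGH

g0 = B AND E = LOW AND HIGH = LOW
g1 = g0 AND A = LOW AND HIGH = LOW
g2 = D OR g0 = HIGH OR LOW = HIGH
g5 = E OR D = HIGH OR HIGH = HIGH
g6 = g1 OR g5 = LOW OR HIGH = HIGH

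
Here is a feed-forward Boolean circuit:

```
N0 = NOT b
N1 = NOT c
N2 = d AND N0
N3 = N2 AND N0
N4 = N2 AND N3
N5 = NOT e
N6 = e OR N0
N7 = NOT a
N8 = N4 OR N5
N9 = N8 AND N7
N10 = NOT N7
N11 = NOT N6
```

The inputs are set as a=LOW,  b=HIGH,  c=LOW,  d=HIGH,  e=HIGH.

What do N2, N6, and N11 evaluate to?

N2 = LOW  N6 = HIGH  N11 = LOW

N0 = NOT b = NOT HIGH = LOW
N2 = d AND N0 = HIGH AND LOW = LOW
N6 = e OR N0 = HIGH OR LOW = HIGH
N11 = NOT N6 = NOT HIGH = LOW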